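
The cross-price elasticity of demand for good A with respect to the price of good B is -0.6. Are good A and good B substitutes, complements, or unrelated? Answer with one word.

ε = -0.6 < 0, so a higher price of good B lowers demand for good A: complements.

complements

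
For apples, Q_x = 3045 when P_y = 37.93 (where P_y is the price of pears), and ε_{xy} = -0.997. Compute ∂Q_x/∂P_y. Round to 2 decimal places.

ε = (∂Q_x/∂P_y)·(P_y/Q_x) ⇒ ∂Q_x/∂P_y = ε·Q_x/P_y = -0.997 × 3045/37.93 ≈ -80.04.

-80.04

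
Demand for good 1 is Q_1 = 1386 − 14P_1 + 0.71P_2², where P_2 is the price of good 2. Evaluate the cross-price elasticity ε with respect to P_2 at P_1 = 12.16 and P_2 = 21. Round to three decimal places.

At P_1 = 12.16 and P_2 = 21: Q_1 = 1528.87.
∂Q_1/∂P_2 = 1.42P_2 = 1.42(21) = 29.8200.
ε = (∂Q_1/∂P_2)(P_2/Q_1) = 29.8200 × (21/1528.87) ≈ 0.410.
ε > 0: substitutes.

0.410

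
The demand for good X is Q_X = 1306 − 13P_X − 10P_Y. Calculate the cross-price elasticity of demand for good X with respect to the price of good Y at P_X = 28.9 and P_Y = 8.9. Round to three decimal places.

At P_X = 28.9 and P_Y = 8.9: Q_X = 841.3.
∂Q_X/∂P_Y = -10.
ε = (∂Q_X/∂P_Y)(P_Y/Q_X) = -10 × (8.9/841.3) ≈ -0.106.

-0.106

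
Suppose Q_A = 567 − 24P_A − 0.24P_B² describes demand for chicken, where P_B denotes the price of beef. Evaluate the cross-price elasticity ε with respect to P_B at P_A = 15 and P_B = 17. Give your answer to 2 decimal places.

-1.01

At P_A = 15 and P_B = 17: Q_A = 137.64.
∂Q_A/∂P_B = -0.48P_B = -0.48(17) = -8.1600.
ε = (∂Q_A/∂P_B)(P_B/Q_A) = -8.1600 × (17/137.64) ≈ -1.01.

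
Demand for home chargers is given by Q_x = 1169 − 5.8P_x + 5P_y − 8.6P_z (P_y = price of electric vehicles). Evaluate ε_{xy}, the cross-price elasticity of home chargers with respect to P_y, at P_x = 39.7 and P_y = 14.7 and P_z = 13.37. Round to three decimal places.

0.082

At P_x = 39.7 and P_y = 14.7 and P_z = 13.37: Q_x = 897.258.
∂Q_x/∂P_y = 5.
ε = (∂Q_x/∂P_y)(P_y/Q_x) = 5 × (14.7/897.258) ≈ 0.082.
Since ε > 0, home chargers and electric vehicles are substitutes.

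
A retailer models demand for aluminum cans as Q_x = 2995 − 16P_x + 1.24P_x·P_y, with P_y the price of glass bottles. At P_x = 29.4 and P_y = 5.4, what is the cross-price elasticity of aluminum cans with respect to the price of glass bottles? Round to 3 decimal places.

0.072

At P_x = 29.4 and P_y = 5.4: Q_x = 2721.462.
∂Q_x/∂P_y = 1.24P_x = 1.24(29.4) = 36.4560.
ε = (∂Q_x/∂P_y)(P_y/Q_x) = 36.4560 × (5.4/2721.462) ≈ 0.072.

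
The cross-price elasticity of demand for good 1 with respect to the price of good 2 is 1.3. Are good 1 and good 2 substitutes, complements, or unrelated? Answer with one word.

ε = 1.3 > 0, so a higher price of good 2 raises demand for good 1: substitutes.

substitutes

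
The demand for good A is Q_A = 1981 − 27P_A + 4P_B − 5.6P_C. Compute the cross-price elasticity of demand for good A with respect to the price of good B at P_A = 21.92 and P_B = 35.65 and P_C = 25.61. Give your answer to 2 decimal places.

0.10

At P_A = 21.92 and P_B = 35.65 and P_C = 25.61: Q_A = 1388.344.
∂Q_A/∂P_B = 4.
ε = (∂Q_A/∂P_B)(P_B/Q_A) = 4 × (35.65/1388.344) ≈ 0.10.
Since ε > 0, good A and good B are substitutes.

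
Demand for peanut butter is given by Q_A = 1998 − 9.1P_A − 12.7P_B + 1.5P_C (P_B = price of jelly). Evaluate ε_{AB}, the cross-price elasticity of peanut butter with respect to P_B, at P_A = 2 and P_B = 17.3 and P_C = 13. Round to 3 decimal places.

-0.123

At P_A = 2 and P_B = 17.3 and P_C = 13: Q_A = 1779.59.
∂Q_A/∂P_B = -12.7.
ε = (∂Q_A/∂P_B)(P_B/Q_A) = -12.7 × (17.3/1779.59) ≈ -0.123.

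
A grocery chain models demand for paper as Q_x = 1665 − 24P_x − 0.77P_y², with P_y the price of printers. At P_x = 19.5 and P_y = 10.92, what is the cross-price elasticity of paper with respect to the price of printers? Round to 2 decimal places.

-0.17

At P_x = 19.5 and P_y = 10.92: Q_x = 1105.180.
∂Q_x/∂P_y = -1.54P_y = -1.54(10.92) = -16.8168.
ε = (∂Q_x/∂P_y)(P_y/Q_x) = -16.8168 × (10.92/1105.180) ≈ -0.17.
ε < 0: complements.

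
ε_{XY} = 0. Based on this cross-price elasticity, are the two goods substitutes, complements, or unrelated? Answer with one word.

unrelated

ε = 0: demand for good X does not respond to good Y's price; the goods are unrelated.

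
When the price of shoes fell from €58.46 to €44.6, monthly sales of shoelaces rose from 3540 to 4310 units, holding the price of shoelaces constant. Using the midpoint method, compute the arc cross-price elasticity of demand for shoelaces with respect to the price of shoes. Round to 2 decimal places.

-0.73

ΔQ_A = 4310 − 3540 = 770; ΔP_B = 44.6 − 58.46 = -13.86.
Midpoints: Q̄_A = 3925.0, P̄_B = 51.53.
ε = (ΔQ_A/Q̄_A)/(ΔP_B/P̄_B) = (770/3925.0)/(-13.86/51.53) ≈ -0.73.
ε < 0: shoelaces and shoes are complements.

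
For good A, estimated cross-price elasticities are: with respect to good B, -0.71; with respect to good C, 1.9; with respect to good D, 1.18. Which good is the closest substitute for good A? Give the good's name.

Substitutes have ε > 0. Among the positive values, 1.9 (good C) is largest.

good C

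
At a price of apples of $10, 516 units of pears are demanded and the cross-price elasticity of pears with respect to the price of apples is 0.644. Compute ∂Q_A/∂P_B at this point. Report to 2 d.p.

ε = (∂Q_A/∂P_B)·(P_B/Q_A) ⇒ ∂Q_A/∂P_B = ε·Q_A/P_B = 0.644 × 516/10 ≈ 33.23.

33.23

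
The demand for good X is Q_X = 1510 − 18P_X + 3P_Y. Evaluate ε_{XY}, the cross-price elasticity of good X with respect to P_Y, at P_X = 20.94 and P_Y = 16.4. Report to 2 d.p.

At P_X = 20.94 and P_Y = 16.4: Q_X = 1182.28.
∂Q_X/∂P_Y = 3.
ε = (∂Q_X/∂P_Y)(P_Y/Q_X) = 3 × (16.4/1182.28) ≈ 0.04.

0.04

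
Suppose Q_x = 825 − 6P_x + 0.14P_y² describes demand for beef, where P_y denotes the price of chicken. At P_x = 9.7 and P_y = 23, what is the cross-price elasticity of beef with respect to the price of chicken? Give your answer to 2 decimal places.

At P_x = 9.7 and P_y = 23: Q_x = 840.86.
∂Q_x/∂P_y = 0.28P_y = 0.28(23) = 6.4400.
ε = (∂Q_x/∂P_y)(P_y/Q_x) = 6.4400 × (23/840.86) ≈ 0.18.

0.18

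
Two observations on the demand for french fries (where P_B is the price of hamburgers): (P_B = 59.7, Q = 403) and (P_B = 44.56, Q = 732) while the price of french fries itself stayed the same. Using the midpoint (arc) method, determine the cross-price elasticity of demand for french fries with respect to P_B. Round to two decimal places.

ΔQ_A = 732 − 403 = 329; ΔP_B = 44.56 − 59.7 = -15.14.
Midpoints: Q̄_A = 567.5, P̄_B = 52.13.
ε = (ΔQ_A/Q̄_A)/(ΔP_B/P̄_B) = (329/567.5)/(-15.14/52.13) ≈ -2.00.

-2.00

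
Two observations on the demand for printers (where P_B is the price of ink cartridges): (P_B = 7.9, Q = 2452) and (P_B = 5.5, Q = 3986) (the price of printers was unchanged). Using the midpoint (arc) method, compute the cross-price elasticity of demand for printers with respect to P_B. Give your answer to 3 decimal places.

-1.330

ΔQ_A = 3986 − 2452 = 1534; ΔP_B = 5.5 − 7.9 = -2.4.
Midpoints: Q̄_A = 3219.0, P̄_B = 6.70.
ε = (ΔQ_A/Q̄_A)/(ΔP_B/P̄_B) = (1534/3219.0)/(-2.4/6.70) ≈ -1.330.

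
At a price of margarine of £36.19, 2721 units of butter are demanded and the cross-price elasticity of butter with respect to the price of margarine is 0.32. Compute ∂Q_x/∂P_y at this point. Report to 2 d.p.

24.06

ε = (∂Q_x/∂P_y)·(P_y/Q_x) ⇒ ∂Q_x/∂P_y = ε·Q_x/P_y = 0.32 × 2721/36.19 ≈ 24.06.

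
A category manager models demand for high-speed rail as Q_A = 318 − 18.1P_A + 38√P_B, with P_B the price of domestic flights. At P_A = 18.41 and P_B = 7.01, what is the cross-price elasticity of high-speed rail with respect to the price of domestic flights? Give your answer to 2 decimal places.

At P_A = 18.41 and P_B = 7.01: Q_A = 85.389.
∂Q_A/∂P_B = 38/(2√P_B) = 38/(2√7.01) = 7.1762.
ε = (∂Q_A/∂P_B)(P_B/Q_A) = 7.1762 × (7.01/85.389) ≈ 0.59.

0.59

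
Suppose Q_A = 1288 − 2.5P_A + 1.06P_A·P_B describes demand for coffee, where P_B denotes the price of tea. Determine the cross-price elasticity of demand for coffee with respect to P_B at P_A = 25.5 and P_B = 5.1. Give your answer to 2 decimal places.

At P_A = 25.5 and P_B = 5.1: Q_A = 1362.103.
∂Q_A/∂P_B = 1.06P_A = 1.06(25.5) = 27.0300.
ε = (∂Q_A/∂P_B)(P_B/Q_A) = 27.0300 × (5.1/1362.103) ≈ 0.10.
ε > 0: substitutes.

0.10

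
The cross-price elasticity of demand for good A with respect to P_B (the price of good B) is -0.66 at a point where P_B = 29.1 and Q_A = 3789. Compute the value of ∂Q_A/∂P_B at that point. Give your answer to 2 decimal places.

ε = (∂Q_A/∂P_B)·(P_B/Q_A) ⇒ ∂Q_A/∂P_B = ε·Q_A/P_B = -0.66 × 3789/29.1 ≈ -85.94.

-85.94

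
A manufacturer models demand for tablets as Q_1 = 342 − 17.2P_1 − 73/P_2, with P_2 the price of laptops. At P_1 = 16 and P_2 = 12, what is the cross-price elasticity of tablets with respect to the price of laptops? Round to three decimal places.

At P_1 = 16 and P_2 = 12: Q_1 = 60.717.
∂Q_1/∂P_2 = 73/P_2² = 0.5069.
ε = (∂Q_1/∂P_2)(P_2/Q_1) = 0.5069 × (12/60.717) ≈ 0.100.
ε > 0: substitutes.

0.100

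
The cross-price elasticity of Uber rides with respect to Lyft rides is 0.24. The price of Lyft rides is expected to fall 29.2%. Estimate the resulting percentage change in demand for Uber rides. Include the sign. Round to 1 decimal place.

-7.0%

%ΔQ ≈ ε × %ΔP of Lyft rides = 0.24 × (-29.2%) = -7.0%.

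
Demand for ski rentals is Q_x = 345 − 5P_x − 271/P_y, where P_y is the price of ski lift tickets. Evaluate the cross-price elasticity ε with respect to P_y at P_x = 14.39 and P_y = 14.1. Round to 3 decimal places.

At P_x = 14.39 and P_y = 14.1: Q_x = 253.830.
∂Q_x/∂P_y = 271/P_y² = 1.3631.
ε = (∂Q_x/∂P_y)(P_y/Q_x) = 1.3631 × (14.1/253.830) ≈ 0.076.
ε > 0: substitutes.

0.076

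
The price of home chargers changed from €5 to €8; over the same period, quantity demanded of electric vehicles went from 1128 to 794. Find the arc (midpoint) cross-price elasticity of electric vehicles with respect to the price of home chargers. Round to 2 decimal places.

ΔQ_A = 794 − 1128 = -334; ΔP_B = 8 − 5 = 3.
Midpoints: Q̄_A = 961.0, P̄_B = 6.50.
ε = (ΔQ_A/Q̄_A)/(ΔP_B/P̄_B) = (-334/961.0)/(3/6.50) ≈ -0.75.
ε < 0: electric vehicles and home chargers are complements.

-0.75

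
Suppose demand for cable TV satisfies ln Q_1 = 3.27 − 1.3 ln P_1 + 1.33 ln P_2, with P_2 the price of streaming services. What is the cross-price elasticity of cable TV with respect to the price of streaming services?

In a log-linear (constant-elasticity) demand function, the coefficient on ln P_2 is the cross-price elasticity.
ε = 1.33. Positive, so cable TV and streaming services are substitutes.

1.33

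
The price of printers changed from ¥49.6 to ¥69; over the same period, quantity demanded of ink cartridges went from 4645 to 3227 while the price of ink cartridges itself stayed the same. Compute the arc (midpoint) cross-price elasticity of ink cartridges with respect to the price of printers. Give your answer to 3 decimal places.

ΔQ_A = 3227 − 4645 = -1418; ΔP_B = 69 − 49.6 = 19.4.
Midpoints: Q̄_A = 3936.0, P̄_B = 59.30.
ε = (ΔQ_A/Q̄_A)/(ΔP_B/P̄_B) = (-1418/3936.0)/(19.4/59.30) ≈ -1.101.

-1.101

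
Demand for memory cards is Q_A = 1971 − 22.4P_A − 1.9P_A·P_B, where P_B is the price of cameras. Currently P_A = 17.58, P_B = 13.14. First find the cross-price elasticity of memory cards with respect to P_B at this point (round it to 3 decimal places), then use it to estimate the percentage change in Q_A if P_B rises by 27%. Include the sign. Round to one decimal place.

At P_A = 17.58, P_B = 13.14: Q_A = 1138.306.
∂Q_A/∂P_B = -1.9P_A = -33.4020.
ε = (∂Q_A/∂P_B)(P_B/Q_A) = -33.4020 × 13.14/1138.306 ≈ -0.386.
%ΔQ_A ≈ ε × %ΔP_B = -0.386 × (27%) = -10.4%.

-10.4%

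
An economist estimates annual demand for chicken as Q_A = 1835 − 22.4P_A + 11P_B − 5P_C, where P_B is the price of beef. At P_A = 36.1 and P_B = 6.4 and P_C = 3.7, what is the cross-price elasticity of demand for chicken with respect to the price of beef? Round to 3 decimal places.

At P_A = 36.1 and P_B = 6.4 and P_C = 3.7: Q_A = 1078.26.
∂Q_A/∂P_B = 11.
ε = (∂Q_A/∂P_B)(P_B/Q_A) = 11 × (6.4/1078.26) ≈ 0.065.

0.065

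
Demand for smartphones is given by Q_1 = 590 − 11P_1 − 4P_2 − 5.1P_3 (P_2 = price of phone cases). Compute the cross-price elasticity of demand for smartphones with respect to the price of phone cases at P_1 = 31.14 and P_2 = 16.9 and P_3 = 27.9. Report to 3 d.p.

At P_1 = 31.14 and P_2 = 16.9 and P_3 = 27.9: Q_1 = 37.57.
∂Q_1/∂P_2 = -4.
ε = (∂Q_1/∂P_2)(P_2/Q_1) = -4 × (16.9/37.57) ≈ -1.799.

-1.799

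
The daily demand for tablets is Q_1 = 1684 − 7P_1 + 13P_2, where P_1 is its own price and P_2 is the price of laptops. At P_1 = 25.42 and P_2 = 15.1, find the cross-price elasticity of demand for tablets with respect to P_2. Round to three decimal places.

0.115

At P_1 = 25.42 and P_2 = 15.1: Q_1 = 1702.36.
∂Q_1/∂P_2 = 13.
ε = (∂Q_1/∂P_2)(P_2/Q_1) = 13 × (15.1/1702.36) ≈ 0.115.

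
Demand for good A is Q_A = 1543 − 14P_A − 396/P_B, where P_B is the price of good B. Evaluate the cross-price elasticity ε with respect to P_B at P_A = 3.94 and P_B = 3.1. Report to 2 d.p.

0.09

At P_A = 3.94 and P_B = 3.1: Q_A = 1360.098.
∂Q_A/∂P_B = 396/P_B² = 41.2071.
ε = (∂Q_A/∂P_B)(P_B/Q_A) = 41.2071 × (3.1/1360.098) ≈ 0.09.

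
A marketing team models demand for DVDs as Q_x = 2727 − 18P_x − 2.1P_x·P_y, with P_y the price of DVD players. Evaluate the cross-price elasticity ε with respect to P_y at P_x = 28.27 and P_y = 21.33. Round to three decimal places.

At P_x = 28.27 and P_y = 21.33: Q_x = 951.842.
∂Q_x/∂P_y = -2.1P_x = -2.1(28.27) = -59.3670.
ε = (∂Q_x/∂P_y)(P_y/Q_x) = -59.3670 × (21.33/951.842) ≈ -1.330.

-1.330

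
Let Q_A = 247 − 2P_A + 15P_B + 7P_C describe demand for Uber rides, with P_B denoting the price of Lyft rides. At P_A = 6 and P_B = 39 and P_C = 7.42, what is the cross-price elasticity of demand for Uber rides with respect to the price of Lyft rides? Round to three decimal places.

At P_A = 6 and P_B = 39 and P_C = 7.42: Q_A = 871.94.
∂Q_A/∂P_B = 15.
ε = (∂Q_A/∂P_B)(P_B/Q_A) = 15 × (39/871.94) ≈ 0.671.
Since ε > 0, Uber rides and Lyft rides are substitutes.

0.671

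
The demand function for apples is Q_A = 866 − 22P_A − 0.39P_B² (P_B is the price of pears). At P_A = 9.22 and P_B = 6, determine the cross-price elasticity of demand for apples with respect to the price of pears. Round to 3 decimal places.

At P_A = 9.22 and P_B = 6: Q_A = 649.12.
∂Q_A/∂P_B = -0.78P_B = -0.78(6) = -4.6800.
ε = (∂Q_A/∂P_B)(P_B/Q_A) = -4.6800 × (6/649.12) ≈ -0.043.

-0.043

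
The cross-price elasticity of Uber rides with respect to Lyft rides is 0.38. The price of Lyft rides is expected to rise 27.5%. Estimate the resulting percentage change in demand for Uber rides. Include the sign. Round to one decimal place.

%ΔQ ≈ ε × %ΔP of Lyft rides = 0.38 × (27.5%) = 10.5%.

10.5%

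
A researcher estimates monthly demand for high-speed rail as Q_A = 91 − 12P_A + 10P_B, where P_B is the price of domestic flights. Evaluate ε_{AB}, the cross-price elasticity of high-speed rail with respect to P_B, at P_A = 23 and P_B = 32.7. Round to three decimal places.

2.303

At P_A = 23 and P_B = 32.7: Q_A = 142.
∂Q_A/∂P_B = 10.
ε = (∂Q_A/∂P_B)(P_B/Q_A) = 10 × (32.7/142) ≈ 2.303.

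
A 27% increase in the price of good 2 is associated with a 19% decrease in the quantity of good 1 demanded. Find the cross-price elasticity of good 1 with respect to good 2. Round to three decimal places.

ε = (%ΔQ of good 1) / (%ΔP of good 2) = (-19%) / (27%) ≈ -0.704.

-0.704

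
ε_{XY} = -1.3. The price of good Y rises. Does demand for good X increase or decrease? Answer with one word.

decrease

ε < 0 and the price of good Y rises, so the quantity of good X moves in the opposite direction: it decreases.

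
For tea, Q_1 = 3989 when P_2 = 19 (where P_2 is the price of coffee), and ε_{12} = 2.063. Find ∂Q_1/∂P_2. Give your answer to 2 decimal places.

ε = (∂Q_1/∂P_2)·(P_2/Q_1) ⇒ ∂Q_1/∂P_2 = ε·Q_1/P_2 = 2.063 × 3989/19 ≈ 433.12.

433.12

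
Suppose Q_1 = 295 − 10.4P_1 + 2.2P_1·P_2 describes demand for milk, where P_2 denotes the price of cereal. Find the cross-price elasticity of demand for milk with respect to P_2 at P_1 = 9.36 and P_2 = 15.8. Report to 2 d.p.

0.62

At P_1 = 9.36 and P_2 = 15.8: Q_1 = 523.010.
∂Q_1/∂P_2 = 2.2P_1 = 2.2(9.36) = 20.5920.
ε = (∂Q_1/∂P_2)(P_2/Q_1) = 20.5920 × (15.8/523.010) ≈ 0.62.
ε > 0: substitutes.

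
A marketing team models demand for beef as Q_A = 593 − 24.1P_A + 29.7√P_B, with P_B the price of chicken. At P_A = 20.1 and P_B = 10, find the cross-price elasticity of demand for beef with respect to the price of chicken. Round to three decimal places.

At P_A = 20.1 and P_B = 10: Q_A = 202.510.
∂Q_A/∂P_B = 29.7/(2√P_B) = 29.7/(2√10) = 4.6960.
ε = (∂Q_A/∂P_B)(P_B/Q_A) = 4.6960 × (10/202.510) ≈ 0.232.

0.232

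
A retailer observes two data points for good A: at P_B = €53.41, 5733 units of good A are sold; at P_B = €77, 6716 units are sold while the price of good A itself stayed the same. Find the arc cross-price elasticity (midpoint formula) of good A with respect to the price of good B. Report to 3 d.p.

ΔQ_A = 6716 − 5733 = 983; ΔP_B = 77 − 53.41 = 23.59.
Midpoints: Q̄_A = 6224.5, P̄_B = 65.20.
ε = (ΔQ_A/Q̄_A)/(ΔP_B/P̄_B) = (983/6224.5)/(23.59/65.20) ≈ 0.437.
ε > 0: good A and good B are substitutes.

0.437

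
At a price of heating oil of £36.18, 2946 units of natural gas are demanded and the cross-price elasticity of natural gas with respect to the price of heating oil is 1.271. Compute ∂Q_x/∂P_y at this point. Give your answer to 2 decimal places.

103.49

ε = (∂Q_x/∂P_y)·(P_y/Q_x) ⇒ ∂Q_x/∂P_y = ε·Q_x/P_y = 1.271 × 2946/36.18 ≈ 103.49.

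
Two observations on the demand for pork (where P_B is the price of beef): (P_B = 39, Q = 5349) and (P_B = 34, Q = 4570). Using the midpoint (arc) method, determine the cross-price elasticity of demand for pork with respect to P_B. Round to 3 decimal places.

1.147

ΔQ_A = 4570 − 5349 = -779; ΔP_B = 34 − 39 = -5.
Midpoints: Q̄_A = 4959.5, P̄_B = 36.50.
ε = (ΔQ_A/Q̄_A)/(ΔP_B/P̄_B) = (-779/4959.5)/(-5/36.50) ≈ 1.147.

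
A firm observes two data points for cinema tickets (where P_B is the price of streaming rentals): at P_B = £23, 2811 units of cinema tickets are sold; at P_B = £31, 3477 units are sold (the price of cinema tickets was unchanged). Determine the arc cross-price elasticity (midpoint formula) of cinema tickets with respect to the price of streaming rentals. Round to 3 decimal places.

ΔQ_A = 3477 − 2811 = 666; ΔP_B = 31 − 23 = 8.
Midpoints: Q̄_A = 3144.0, P̄_B = 27.00.
ε = (ΔQ_A/Q̄_A)/(ΔP_B/P̄_B) = (666/3144.0)/(8/27.00) ≈ 0.715.

0.715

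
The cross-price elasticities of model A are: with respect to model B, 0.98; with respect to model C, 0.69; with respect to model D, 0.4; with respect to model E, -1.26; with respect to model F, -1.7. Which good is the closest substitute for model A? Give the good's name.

model B

Substitutes have ε > 0. Among the positive values, 0.98 (model B) is largest.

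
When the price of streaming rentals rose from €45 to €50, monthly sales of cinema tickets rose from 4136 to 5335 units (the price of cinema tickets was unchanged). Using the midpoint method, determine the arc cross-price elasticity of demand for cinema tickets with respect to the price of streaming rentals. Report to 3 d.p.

ΔQ_A = 5335 − 4136 = 1199; ΔP_B = 50 − 45 = 5.
Midpoints: Q̄_A = 4735.5, P̄_B = 47.50.
ε = (ΔQ_A/Q̄_A)/(ΔP_B/P̄_B) = (1199/4735.5)/(5/47.50) ≈ 2.405.
ε > 0: cinema tickets and streaming rentals are substitutes.

2.405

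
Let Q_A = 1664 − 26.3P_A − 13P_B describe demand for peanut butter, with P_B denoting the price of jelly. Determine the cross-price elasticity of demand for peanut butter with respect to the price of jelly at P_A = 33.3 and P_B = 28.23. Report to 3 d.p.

-0.871

At P_A = 33.3 and P_B = 28.23: Q_A = 421.22.
∂Q_A/∂P_B = -13.
ε = (∂Q_A/∂P_B)(P_B/Q_A) = -13 × (28.23/421.22) ≈ -0.871.
Since ε < 0, peanut butter and jelly are complements.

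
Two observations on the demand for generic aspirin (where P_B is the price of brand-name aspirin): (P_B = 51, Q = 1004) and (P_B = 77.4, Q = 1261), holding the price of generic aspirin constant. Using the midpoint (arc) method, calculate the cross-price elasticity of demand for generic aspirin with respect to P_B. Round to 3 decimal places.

ΔQ_A = 1261 − 1004 = 257; ΔP_B = 77.4 − 51 = 26.4.
Midpoints: Q̄_A = 1132.5, P̄_B = 64.20.
ε = (ΔQ_A/Q̄_A)/(ΔP_B/P̄_B) = (257/1132.5)/(26.4/64.20) ≈ 0.552.

0.552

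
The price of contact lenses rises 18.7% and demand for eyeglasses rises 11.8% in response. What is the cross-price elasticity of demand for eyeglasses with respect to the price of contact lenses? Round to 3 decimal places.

0.631

ε = (%ΔQ of eyeglasses) / (%ΔP of contact lenses) = (11.8%) / (18.7%) ≈ 0.631.
Positive cross-price elasticity: substitutes.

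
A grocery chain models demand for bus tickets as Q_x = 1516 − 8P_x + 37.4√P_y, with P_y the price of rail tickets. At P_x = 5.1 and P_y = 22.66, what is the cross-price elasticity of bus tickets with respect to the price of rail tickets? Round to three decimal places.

At P_x = 5.1 and P_y = 22.66: Q_x = 1653.233.
∂Q_x/∂P_y = 37.4/(2√P_y) = 37.4/(2√22.66) = 3.9284.
ε = (∂Q_x/∂P_y)(P_y/Q_x) = 3.9284 × (22.66/1653.233) ≈ 0.054.
ε > 0: substitutes.

0.054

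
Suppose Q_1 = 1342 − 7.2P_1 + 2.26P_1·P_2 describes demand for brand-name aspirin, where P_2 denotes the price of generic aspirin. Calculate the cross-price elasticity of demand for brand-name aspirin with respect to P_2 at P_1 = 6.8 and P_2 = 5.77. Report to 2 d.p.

0.06

At P_1 = 6.8 and P_2 = 5.77: Q_1 = 1381.713.
∂Q_1/∂P_2 = 2.26P_1 = 2.26(6.8) = 15.3680.
ε = (∂Q_1/∂P_2)(P_2/Q_1) = 15.3680 × (5.77/1381.713) ≈ 0.06.
ε > 0: substitutes.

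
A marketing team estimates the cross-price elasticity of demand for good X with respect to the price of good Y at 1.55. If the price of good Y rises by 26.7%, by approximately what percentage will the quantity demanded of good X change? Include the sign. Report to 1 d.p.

%ΔQ ≈ ε × %ΔP of good Y = 1.55 × (26.7%) = 41.4%.
Demand for good X rises by about 41.4%.

41.4%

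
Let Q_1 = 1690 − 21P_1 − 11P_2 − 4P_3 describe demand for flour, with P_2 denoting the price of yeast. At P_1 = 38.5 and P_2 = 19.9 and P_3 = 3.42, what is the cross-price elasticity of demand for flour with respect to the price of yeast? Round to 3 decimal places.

-0.337

At P_1 = 38.5 and P_2 = 19.9 and P_3 = 3.42: Q_1 = 648.92.
∂Q_1/∂P_2 = -11.
ε = (∂Q_1/∂P_2)(P_2/Q_1) = -11 × (19.9/648.92) ≈ -0.337.
Since ε < 0, flour and yeast are complements.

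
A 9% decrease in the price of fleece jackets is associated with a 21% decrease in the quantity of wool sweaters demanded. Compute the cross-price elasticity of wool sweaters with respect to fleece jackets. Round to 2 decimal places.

ε = (%ΔQ of wool sweaters) / (%ΔP of fleece jackets) = (-21%) / (-9%) ≈ 2.33.
Positive cross-price elasticity: substitutes.

2.33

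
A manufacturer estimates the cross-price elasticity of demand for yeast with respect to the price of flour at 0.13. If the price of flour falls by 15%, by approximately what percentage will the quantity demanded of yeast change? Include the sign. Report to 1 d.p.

%ΔQ ≈ ε × %ΔP of flour = 0.13 × (-15%) = -2.0%.

-2.0%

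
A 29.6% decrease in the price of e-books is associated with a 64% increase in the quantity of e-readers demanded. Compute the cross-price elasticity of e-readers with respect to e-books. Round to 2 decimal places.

-2.16

ε = (%ΔQ of e-readers) / (%ΔP of e-books) = (64%) / (-29.6%) ≈ -2.16.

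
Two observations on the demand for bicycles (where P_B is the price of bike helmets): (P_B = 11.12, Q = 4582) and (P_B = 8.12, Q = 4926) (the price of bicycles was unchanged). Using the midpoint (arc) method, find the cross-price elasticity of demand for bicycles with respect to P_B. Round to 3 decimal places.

-0.232

ΔQ_A = 4926 − 4582 = 344; ΔP_B = 8.12 − 11.12 = -3.
Midpoints: Q̄_A = 4754.0, P̄_B = 9.62.
ε = (ΔQ_A/Q̄_A)/(ΔP_B/P̄_B) = (344/4754.0)/(-3/9.62) ≈ -0.232.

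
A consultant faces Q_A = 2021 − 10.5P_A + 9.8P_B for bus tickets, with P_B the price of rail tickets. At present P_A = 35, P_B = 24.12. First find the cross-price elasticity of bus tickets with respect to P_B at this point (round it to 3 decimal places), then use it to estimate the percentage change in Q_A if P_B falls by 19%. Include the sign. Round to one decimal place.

At P_A = 35, P_B = 24.12: Q_A = 1889.876.
∂Q_A/∂P_B = 9.8.
ε = (∂Q_A/∂P_B)(P_B/Q_A) = 9.8000 × 24.12/1889.876 ≈ 0.125.
%ΔQ_A ≈ ε × %ΔP_B = 0.125 × (-19%) = -2.4%.

-2.4%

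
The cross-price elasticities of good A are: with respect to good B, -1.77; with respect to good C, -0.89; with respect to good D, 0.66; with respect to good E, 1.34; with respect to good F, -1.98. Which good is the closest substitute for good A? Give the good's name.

Substitutes have ε > 0. Among the positive values, 1.34 (good E) is largest.

good E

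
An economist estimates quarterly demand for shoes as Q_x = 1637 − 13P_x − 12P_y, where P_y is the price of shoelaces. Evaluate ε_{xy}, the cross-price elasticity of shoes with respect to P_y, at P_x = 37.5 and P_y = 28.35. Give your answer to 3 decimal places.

-0.420

At P_x = 37.5 and P_y = 28.35: Q_x = 809.3.
∂Q_x/∂P_y = -12.
ε = (∂Q_x/∂P_y)(P_y/Q_x) = -12 × (28.35/809.3) ≈ -0.420.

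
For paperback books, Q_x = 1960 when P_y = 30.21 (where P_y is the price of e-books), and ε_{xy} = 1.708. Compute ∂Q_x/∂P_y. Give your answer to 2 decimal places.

110.81

ε = (∂Q_x/∂P_y)·(P_y/Q_x) ⇒ ∂Q_x/∂P_y = ε·Q_x/P_y = 1.708 × 1960/30.21 ≈ 110.81.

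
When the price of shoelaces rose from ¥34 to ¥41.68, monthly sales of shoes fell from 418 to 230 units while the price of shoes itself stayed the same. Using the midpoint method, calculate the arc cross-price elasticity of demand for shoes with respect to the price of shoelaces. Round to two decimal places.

ΔQ_A = 230 − 418 = -188; ΔP_B = 41.68 − 34 = 7.68.
Midpoints: Q̄_A = 324.0, P̄_B = 37.84.
ε = (ΔQ_A/Q̄_A)/(ΔP_B/P̄_B) = (-188/324.0)/(7.68/37.84) ≈ -2.86.

-2.86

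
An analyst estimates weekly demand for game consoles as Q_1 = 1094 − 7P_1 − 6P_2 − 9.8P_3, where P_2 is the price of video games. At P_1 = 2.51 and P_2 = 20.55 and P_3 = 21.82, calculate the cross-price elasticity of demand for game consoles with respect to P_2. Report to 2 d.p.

-0.17

At P_1 = 2.51 and P_2 = 20.55 and P_3 = 21.82: Q_1 = 739.294.
∂Q_1/∂P_2 = -6.
ε = (∂Q_1/∂P_2)(P_2/Q_1) = -6 × (20.55/739.294) ≈ -0.17.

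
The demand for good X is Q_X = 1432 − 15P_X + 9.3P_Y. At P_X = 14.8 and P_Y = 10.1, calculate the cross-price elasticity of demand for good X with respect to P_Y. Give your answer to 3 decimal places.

0.072

At P_X = 14.8 and P_Y = 10.1: Q_X = 1303.93.
∂Q_X/∂P_Y = 9.3.
ε = (∂Q_X/∂P_Y)(P_Y/Q_X) = 9.3 × (10.1/1303.93) ≈ 0.072.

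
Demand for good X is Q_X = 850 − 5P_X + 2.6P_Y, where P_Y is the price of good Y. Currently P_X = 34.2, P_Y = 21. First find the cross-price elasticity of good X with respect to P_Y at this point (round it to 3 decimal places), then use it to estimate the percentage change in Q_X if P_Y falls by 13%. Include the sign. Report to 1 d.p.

At P_X = 34.2, P_Y = 21: Q_X = 733.6.
∂Q_X/∂P_Y = 2.6.
ε = (∂Q_X/∂P_Y)(P_Y/Q_X) = 2.6000 × 21/733.6 ≈ 0.074.
%ΔQ_X ≈ ε × %ΔP_Y = 0.074 × (-13%) = -1.0%.

-1.0%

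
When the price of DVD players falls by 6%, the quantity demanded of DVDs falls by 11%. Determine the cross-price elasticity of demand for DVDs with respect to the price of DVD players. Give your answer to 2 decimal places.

ε = (%ΔQ of DVDs) / (%ΔP of DVD players) = (-11%) / (-6%) ≈ 1.83.
Positive cross-price elasticity: substitutes.

1.83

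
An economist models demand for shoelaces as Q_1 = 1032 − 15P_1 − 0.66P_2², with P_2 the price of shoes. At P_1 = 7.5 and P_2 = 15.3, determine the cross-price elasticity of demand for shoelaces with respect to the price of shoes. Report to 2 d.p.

-0.40

At P_1 = 7.5 and P_2 = 15.3: Q_1 = 765.001.
∂Q_1/∂P_2 = -1.32P_2 = -1.32(15.3) = -20.1960.
ε = (∂Q_1/∂P_2)(P_2/Q_1) = -20.1960 × (15.3/765.001) ≈ -0.40.
ε < 0: complements.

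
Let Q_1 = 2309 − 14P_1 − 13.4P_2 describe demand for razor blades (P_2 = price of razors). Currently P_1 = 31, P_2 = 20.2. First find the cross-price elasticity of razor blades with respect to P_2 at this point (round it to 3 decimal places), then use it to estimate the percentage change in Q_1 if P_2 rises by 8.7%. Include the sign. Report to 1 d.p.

At P_1 = 31, P_2 = 20.2: Q_1 = 1604.32.
∂Q_1/∂P_2 = -13.4.
ε = (∂Q_1/∂P_2)(P_2/Q_1) = -13.4000 × 20.2/1604.32 ≈ -0.169.
%ΔQ_1 ≈ ε × %ΔP_2 = -0.169 × (8.7%) = -1.5%.

-1.5%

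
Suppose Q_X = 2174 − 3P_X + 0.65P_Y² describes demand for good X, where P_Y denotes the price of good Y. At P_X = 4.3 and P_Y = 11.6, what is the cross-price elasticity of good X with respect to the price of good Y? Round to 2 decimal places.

At P_X = 4.3 and P_Y = 11.6: Q_X = 2248.564.
∂Q_X/∂P_Y = 1.3P_Y = 1.3(11.6) = 15.0800.
ε = (∂Q_X/∂P_Y)(P_Y/Q_X) = 15.0800 × (11.6/2248.564) ≈ 0.08.

0.08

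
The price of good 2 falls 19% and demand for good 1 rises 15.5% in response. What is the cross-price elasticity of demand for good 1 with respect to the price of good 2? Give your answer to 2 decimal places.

ε = (%ΔQ of good 1) / (%ΔP of good 2) = (15.5%) / (-19%) ≈ -0.82.
Negative cross-price elasticity: complements.

-0.82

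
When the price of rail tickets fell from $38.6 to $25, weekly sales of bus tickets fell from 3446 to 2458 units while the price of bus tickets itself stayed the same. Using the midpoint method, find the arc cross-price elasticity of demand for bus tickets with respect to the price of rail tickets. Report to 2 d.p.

ΔQ_A = 2458 − 3446 = -988; ΔP_B = 25 − 38.6 = -13.6.
Midpoints: Q̄_A = 2952.0, P̄_B = 31.80.
ε = (ΔQ_A/Q̄_A)/(ΔP_B/P̄_B) = (-988/2952.0)/(-13.6/31.80) ≈ 0.78.

0.78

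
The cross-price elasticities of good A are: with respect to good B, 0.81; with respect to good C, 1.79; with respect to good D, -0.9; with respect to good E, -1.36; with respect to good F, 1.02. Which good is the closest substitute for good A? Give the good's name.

Substitutes have ε > 0. Among the positive values, 1.79 (good C) is largest.

good C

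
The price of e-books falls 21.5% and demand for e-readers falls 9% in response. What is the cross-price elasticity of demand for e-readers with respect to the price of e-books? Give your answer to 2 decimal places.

ε = (%ΔQ of e-readers) / (%ΔP of e-books) = (-9%) / (-21.5%) ≈ 0.42.
Positive cross-price elasticity: substitutes.

0.42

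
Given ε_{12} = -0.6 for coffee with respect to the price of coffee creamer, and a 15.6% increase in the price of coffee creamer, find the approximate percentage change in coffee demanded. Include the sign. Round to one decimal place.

-9.4%

%ΔQ ≈ ε × %ΔP of coffee creamer = -0.6 × (15.6%) = -9.4%.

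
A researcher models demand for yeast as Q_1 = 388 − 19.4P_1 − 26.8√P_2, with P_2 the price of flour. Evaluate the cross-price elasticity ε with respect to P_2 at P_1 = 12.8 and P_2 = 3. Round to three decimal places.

-0.249

At P_1 = 12.8 and P_2 = 3: Q_1 = 93.261.
∂Q_1/∂P_2 = -26.8/(2√P_2) = -26.8/(2√3) = -7.7365.
ε = (∂Q_1/∂P_2)(P_2/Q_1) = -7.7365 × (3/93.261) ≈ -0.249.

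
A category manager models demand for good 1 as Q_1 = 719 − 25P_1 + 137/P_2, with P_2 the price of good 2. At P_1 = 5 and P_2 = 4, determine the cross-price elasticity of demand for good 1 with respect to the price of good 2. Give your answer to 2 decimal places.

At P_1 = 5 and P_2 = 4: Q_1 = 628.25.
∂Q_1/∂P_2 = −137/P_2² = -8.5625.
ε = (∂Q_1/∂P_2)(P_2/Q_1) = -8.5625 × (4/628.25) ≈ -0.05.

-0.05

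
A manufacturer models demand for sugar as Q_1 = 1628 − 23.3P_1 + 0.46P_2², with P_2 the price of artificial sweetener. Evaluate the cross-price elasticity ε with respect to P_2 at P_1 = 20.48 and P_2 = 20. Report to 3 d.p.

0.276

At P_1 = 20.48 and P_2 = 20: Q_1 = 1334.816.
∂Q_1/∂P_2 = 0.92P_2 = 0.92(20) = 18.4000.
ε = (∂Q_1/∂P_2)(P_2/Q_1) = 18.4000 × (20/1334.816) ≈ 0.276.
ε > 0: substitutes.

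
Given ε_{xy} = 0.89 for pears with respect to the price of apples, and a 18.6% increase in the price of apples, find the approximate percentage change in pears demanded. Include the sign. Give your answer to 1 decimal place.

16.6%

%ΔQ ≈ ε × %ΔP of apples = 0.89 × (18.6%) = 16.6%.
Demand for pears rises by about 16.6%.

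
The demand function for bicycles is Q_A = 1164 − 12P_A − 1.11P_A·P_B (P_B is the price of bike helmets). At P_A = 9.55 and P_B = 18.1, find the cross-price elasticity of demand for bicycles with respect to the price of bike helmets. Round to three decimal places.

At P_A = 9.55 and P_B = 18.1: Q_A = 857.531.
∂Q_A/∂P_B = -1.11P_A = -1.11(9.55) = -10.6005.
ε = (∂Q_A/∂P_B)(P_B/Q_A) = -10.6005 × (18.1/857.531) ≈ -0.224.
ε < 0: complements.

-0.224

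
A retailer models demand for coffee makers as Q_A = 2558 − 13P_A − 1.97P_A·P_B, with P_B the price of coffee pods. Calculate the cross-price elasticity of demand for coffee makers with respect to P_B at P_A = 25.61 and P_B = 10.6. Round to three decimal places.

At P_A = 25.61 and P_B = 10.6: Q_A = 1690.282.
∂Q_A/∂P_B = -1.97P_A = -1.97(25.61) = -50.4517.
ε = (∂Q_A/∂P_B)(P_B/Q_A) = -50.4517 × (10.6/1690.282) ≈ -0.316.
ε < 0: complements.

-0.316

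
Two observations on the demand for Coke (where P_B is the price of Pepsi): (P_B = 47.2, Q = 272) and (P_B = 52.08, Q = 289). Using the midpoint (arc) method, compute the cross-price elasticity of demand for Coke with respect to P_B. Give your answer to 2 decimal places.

0.62

ΔQ_A = 289 − 272 = 17; ΔP_B = 52.08 − 47.2 = 4.88.
Midpoints: Q̄_A = 280.5, P̄_B = 49.64.
ε = (ΔQ_A/Q̄_A)/(ΔP_B/P̄_B) = (17/280.5)/(4.88/49.64) ≈ 0.62.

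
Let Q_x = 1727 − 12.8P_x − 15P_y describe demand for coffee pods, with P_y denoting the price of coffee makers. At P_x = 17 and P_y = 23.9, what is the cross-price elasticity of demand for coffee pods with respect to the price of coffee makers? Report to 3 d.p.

-0.311

At P_x = 17 and P_y = 23.9: Q_x = 1150.9.
∂Q_x/∂P_y = -15.
ε = (∂Q_x/∂P_y)(P_y/Q_x) = -15 × (23.9/1150.9) ≈ -0.311.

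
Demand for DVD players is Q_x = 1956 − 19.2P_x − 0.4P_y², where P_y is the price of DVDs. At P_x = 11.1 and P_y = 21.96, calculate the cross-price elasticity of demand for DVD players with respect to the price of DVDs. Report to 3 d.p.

At P_x = 11.1 and P_y = 21.96: Q_x = 1549.983.
∂Q_x/∂P_y = -0.8P_y = -0.8(21.96) = -17.5680.
ε = (∂Q_x/∂P_y)(P_y/Q_x) = -17.5680 × (21.96/1549.983) ≈ -0.249.
ε < 0: complements.

-0.249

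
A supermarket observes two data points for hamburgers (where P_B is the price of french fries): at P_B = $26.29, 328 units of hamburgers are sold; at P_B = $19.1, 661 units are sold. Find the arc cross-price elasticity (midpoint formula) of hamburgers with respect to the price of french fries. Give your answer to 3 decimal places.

-2.126

ΔQ_A = 661 − 328 = 333; ΔP_B = 19.1 − 26.29 = -7.19.
Midpoints: Q̄_A = 494.5, P̄_B = 22.70.
ε = (ΔQ_A/Q̄_A)/(ΔP_B/P̄_B) = (333/494.5)/(-7.19/22.70) ≈ -2.126.
ε < 0: hamburgers and french fries are complements.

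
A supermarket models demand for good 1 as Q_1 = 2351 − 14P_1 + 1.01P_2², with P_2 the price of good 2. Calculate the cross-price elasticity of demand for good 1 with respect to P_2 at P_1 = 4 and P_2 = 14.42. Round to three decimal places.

At P_1 = 4 and P_2 = 14.42: Q_1 = 2505.016.
∂Q_1/∂P_2 = 2.02P_2 = 2.02(14.42) = 29.1284.
ε = (∂Q_1/∂P_2)(P_2/Q_1) = 29.1284 × (14.42/2505.016) ≈ 0.168.

0.168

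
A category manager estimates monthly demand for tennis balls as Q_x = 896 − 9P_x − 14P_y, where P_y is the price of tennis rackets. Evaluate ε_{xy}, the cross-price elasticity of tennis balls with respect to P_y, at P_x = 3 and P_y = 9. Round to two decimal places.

At P_x = 3 and P_y = 9: Q_x = 743.
∂Q_x/∂P_y = -14.
ε = (∂Q_x/∂P_y)(P_y/Q_x) = -14 × (9/743) ≈ -0.17.
Since ε < 0, tennis balls and tennis rackets are complements.

-0.17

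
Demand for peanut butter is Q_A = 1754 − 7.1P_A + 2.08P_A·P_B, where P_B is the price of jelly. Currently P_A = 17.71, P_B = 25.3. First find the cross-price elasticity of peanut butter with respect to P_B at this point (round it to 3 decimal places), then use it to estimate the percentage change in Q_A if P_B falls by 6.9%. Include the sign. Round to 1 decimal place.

-2.5%

At P_A = 17.71, P_B = 25.3: Q_A = 2560.230.
∂Q_A/∂P_B = 2.08P_A = 36.8368.
ε = (∂Q_A/∂P_B)(P_B/Q_A) = 36.8368 × 25.3/2560.230 ≈ 0.364.
%ΔQ_A ≈ ε × %ΔP_B = 0.364 × (-6.9%) = -2.5%.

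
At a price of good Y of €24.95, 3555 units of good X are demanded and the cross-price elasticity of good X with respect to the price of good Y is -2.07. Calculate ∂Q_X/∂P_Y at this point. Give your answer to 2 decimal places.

ε = (∂Q_X/∂P_Y)·(P_Y/Q_X) ⇒ ∂Q_X/∂P_Y = ε·Q_X/P_Y = -2.07 × 3555/24.95 ≈ -294.94.

-294.94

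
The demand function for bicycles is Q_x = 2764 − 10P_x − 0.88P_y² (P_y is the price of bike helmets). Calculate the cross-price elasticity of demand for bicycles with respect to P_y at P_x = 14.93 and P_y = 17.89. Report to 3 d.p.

At P_x = 14.93 and P_y = 17.89: Q_x = 2333.054.
∂Q_x/∂P_y = -1.76P_y = -1.76(17.89) = -31.4864.
ε = (∂Q_x/∂P_y)(P_y/Q_x) = -31.4864 × (17.89/2333.054) ≈ -0.241.

-0.241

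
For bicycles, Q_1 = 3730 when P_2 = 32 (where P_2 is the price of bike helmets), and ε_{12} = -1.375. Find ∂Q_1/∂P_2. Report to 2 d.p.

ε = (∂Q_1/∂P_2)·(P_2/Q_1) ⇒ ∂Q_1/∂P_2 = ε·Q_1/P_2 = -1.375 × 3730/32 ≈ -160.27.

-160.27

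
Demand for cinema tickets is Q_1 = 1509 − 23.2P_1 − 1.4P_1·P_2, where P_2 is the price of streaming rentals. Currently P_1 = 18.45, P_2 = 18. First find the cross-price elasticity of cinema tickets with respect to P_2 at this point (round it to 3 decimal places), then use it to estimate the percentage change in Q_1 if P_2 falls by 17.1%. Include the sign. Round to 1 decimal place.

At P_1 = 18.45, P_2 = 18: Q_1 = 616.02.
∂Q_1/∂P_2 = -1.4P_1 = -25.8300.
ε = (∂Q_1/∂P_2)(P_2/Q_1) = -25.8300 × 18/616.02 ≈ -0.755.
%ΔQ_1 ≈ ε × %ΔP_2 = -0.755 × (-17.1%) = 12.9%.

12.9%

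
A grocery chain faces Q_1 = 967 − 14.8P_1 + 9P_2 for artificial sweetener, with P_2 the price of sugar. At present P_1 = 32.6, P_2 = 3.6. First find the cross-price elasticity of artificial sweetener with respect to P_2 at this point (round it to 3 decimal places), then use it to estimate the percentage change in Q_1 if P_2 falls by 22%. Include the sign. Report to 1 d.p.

At P_1 = 32.6, P_2 = 3.6: Q_1 = 516.92.
∂Q_1/∂P_2 = 9.
ε = (∂Q_1/∂P_2)(P_2/Q_1) = 9.0000 × 3.6/516.92 ≈ 0.063.
%ΔQ_1 ≈ ε × %ΔP_2 = 0.063 × (-22%) = -1.4%.

-1.4%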